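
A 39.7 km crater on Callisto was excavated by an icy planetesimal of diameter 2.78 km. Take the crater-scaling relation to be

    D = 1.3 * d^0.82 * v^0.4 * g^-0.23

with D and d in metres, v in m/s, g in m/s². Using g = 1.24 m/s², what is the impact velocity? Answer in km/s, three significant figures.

v ≈ 16.1 km/s

Rearranging for v: v = [D / (1.3 · 2780^0.82 · 1.24^-0.23)]^(1/0.4).
D = 39700 m.
2780^0.82 = 667.0
1.24^-0.23 = 0.9517
Denominator = 1.3 × 667.0 × 0.9517 = 825.2
D / 825.2 = 39700 / 825.2 = 48.11
v = 48.11^(1/0.4) = 48.11^2.5 = 16054 m/s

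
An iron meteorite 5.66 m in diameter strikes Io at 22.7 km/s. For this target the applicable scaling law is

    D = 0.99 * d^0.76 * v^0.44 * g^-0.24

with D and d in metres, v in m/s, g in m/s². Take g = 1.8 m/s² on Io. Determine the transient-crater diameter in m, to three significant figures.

In SI units: v = 22700 m/s.
d^0.76 = 5.66^0.76 = 3.734
v^0.44 = 22700^0.44 = 82.54
g^-0.24 = 1.8^-0.24 = 0.8684
D = 0.99 × 3.734 × 82.54 × 0.8684 = 265.0 m

D ≈ 265 m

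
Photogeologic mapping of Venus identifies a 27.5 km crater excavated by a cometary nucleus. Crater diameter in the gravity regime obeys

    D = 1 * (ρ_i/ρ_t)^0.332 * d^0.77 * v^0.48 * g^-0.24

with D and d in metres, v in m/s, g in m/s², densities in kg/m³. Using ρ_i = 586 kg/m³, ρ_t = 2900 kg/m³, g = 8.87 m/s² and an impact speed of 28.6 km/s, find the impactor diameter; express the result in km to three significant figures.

d ≈ 3.82 km

Rearranging for d: d = [D / (1 · (586/2900)^0.332 · 28600^0.48 · 8.87^-0.24)]^(1/0.77).
D = 27500 m.
(586/2900)^0.332 = 0.5881
28600^0.48 = 137.7
8.87^-0.24 = 0.5922
Denominator = 1 × 0.5881 × 137.7 × 0.5922 = 47.96
D / 47.96 = 27500 / 47.96 = 573.4
d = 573.4^(1/0.77) = 573.4^1.2987 = 3823 m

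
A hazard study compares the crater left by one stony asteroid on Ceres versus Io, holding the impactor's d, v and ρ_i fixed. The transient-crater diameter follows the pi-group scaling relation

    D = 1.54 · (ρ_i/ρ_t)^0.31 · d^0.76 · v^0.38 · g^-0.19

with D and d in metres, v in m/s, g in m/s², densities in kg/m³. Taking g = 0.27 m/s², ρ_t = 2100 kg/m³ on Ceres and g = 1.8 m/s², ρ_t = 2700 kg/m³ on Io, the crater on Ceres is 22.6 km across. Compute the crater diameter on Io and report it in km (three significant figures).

The impactor-only factors (d, v, ρ_i) cancel in the ratio, leaving D_Io/D_Ceres = (g_Io/g_Ceres)^-0.19 · (ρ_t,Ceres/ρ_t,Io)^0.31.
(1.8/0.27)^-0.19 = 6.667^-0.19 = 0.6974
(2100/2700)^0.31 = 0.7778^0.31 = 0.9251
Ratio = 0.6974 × 0.9251 = 0.6452
D_Io = 0.6452 × 22.6 km = 14.6 km

D ≈ 14.6 km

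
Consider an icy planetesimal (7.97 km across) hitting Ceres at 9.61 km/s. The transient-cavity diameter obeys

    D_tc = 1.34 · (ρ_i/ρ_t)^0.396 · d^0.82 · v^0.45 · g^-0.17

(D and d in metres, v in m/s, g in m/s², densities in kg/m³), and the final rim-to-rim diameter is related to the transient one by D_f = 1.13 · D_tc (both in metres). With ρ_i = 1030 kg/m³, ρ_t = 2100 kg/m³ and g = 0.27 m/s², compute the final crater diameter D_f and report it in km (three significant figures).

D_f ≈ 140 km

In SI: d = 7970 m, v = 9610 m/s.
(ρ_i/ρ_t)^0.396 = (1030/2100)^0.396 = 0.7542
d^0.82 = 7970^0.82 = 1582
v^0.45 = 9610^0.45 = 61.98
g^-0.17 = 0.27^-0.17 = 1.249
D_tc = 1.34 × 0.7542 × 1582 × 61.98 × 1.249 = 1.238 × 10^5 m
D_f = 1.13 × 1.238 × 10^5 = 1.399 × 10^5 m
     = 139.9 km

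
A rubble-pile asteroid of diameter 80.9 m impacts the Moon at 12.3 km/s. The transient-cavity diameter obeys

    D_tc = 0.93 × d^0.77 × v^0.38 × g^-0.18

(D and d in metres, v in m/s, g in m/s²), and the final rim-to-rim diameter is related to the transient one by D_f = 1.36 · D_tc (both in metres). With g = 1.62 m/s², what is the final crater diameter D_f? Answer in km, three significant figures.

v = 12300 m/s.
d^0.77 = 80.9^0.77 = 29.45
v^0.38 = 12300^0.38 = 35.82
g^-0.18 = 1.62^-0.18 = 0.9168
D_tc = 0.93 × 29.45 × 35.82 × 0.9168 = 899.4 m
D_f = 1.36 × 899.4 = 1223 m
     = 1.223 km

D_f ≈ 1.22 km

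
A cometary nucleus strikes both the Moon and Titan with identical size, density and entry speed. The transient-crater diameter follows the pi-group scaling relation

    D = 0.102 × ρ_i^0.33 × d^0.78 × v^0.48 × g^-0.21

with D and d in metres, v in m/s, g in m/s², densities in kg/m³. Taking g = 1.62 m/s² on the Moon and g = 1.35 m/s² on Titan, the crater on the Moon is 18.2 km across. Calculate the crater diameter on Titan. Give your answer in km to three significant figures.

All impactor-dependent factors cancel in the ratio, leaving D_Titan/D_Moon = (g_Titan/g_Moon)^-0.21.
(1.35/1.62)^-0.21 = 0.8333^-0.21 = 1.039
D_Titan = 1.039 × 18.2 km = 18.9 km

D ≈ 18.9 km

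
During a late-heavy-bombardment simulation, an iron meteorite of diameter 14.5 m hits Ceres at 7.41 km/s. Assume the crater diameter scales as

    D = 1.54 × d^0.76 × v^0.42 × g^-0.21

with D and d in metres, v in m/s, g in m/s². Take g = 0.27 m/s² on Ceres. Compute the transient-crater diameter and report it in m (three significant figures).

D ≈ 653 m

In SI units: v = 7410 m/s.
d^0.76 = 14.5^0.76 = 7.632
v^0.42 = 7410^0.42 = 42.20
g^-0.21 = 0.27^-0.21 = 1.316
D = 1.54 × 7.632 × 42.20 × 1.316 = 652.7 m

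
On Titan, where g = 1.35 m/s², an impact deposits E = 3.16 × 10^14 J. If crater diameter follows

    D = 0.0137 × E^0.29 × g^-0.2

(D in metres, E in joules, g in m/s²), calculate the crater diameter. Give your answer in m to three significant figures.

D ≈ 207 m

E^0.29 = (3.16 × 10^14)^0.29 = 1.603 × 10^4
g^-0.2 = 1.35^-0.2 = 0.9417
D = 0.0137 × 1.603 × 10^4 × 0.9417 = 206.8 m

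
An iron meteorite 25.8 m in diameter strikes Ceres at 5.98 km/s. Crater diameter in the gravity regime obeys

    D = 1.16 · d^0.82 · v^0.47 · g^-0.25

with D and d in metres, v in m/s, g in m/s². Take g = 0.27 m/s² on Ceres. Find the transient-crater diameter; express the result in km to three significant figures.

D ≈ 1.38 km

In SI units: v = 5980 m/s.
d^0.82 = 25.8^0.82 = 14.37
v^0.47 = 5980^0.47 = 59.57
g^-0.25 = 0.27^-0.25 = 1.387
D = 1.16 × 14.37 × 59.57 × 1.387 = 1377 m
   = 1.377 km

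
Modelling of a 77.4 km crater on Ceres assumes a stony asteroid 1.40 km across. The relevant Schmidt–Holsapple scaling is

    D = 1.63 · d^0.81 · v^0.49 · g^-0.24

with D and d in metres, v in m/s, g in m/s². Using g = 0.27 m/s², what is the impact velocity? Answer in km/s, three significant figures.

v ≈ 11.6 km/s

Rearranging for v: v = [D / (1.63 · 1400^0.81 · 0.27^-0.24)]^(1/0.49).
D = 77400 m.
1400^0.81 = 353.5
0.27^-0.24 = 1.369
Denominator = 1.63 × 353.5 × 1.369 = 788.8
D / 788.8 = 77400 / 788.8 = 98.12
v = 98.12^(1/0.49) = 98.12^2.0408 = 11609 m/s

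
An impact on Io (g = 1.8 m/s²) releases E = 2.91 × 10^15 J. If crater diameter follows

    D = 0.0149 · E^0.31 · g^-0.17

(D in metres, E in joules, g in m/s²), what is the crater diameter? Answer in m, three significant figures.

E^0.31 = (2.91 × 10^15)^0.31 = 6.220 × 10^4
g^-0.17 = 1.8^-0.17 = 0.9049
D = 0.0149 × 6.220 × 10^4 × 0.9049 = 838.6 m

D ≈ 839 m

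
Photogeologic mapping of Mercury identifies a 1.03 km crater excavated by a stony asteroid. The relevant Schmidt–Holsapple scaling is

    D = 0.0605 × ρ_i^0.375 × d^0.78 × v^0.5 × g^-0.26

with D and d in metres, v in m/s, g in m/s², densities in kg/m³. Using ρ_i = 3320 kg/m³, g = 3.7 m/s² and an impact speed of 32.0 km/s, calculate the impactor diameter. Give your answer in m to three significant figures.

d ≈ 10.8 m

Rearranging for d: d = [D / (0.0605 · 3320^0.375 · 32000^0.5 · 3.7^-0.26)]^(1/0.78).
D = 1030 m.
3320^0.375 = 20.91
32000^0.5 = 178.9
3.7^-0.26 = 0.7117
Denominator = 0.0605 × 20.91 × 178.9 × 0.7117 = 161.1
D / 161.1 = 1030 / 161.1 = 6.394
d = 6.394^(1/0.78) = 6.394^1.2821 = 10.79 m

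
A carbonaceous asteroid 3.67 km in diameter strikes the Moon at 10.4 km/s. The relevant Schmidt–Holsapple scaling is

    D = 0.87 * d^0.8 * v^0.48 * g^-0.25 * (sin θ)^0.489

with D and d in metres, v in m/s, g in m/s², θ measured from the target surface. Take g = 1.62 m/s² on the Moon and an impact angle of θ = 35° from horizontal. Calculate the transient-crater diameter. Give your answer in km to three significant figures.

In SI units: d = 3670 m, v = 10400 m/s.
d^0.8 = 3670^0.8 = 710.8
v^0.48 = 10400^0.48 = 84.76
g^-0.25 = 1.62^-0.25 = 0.8864
(sin 35°)^0.489 = 0.5736^0.489 = 0.7620
D = 0.87 × 710.8 × 84.76 × 0.8864 × 0.7620 = 35403 m
   = 35.40 km

D ≈ 35.4 km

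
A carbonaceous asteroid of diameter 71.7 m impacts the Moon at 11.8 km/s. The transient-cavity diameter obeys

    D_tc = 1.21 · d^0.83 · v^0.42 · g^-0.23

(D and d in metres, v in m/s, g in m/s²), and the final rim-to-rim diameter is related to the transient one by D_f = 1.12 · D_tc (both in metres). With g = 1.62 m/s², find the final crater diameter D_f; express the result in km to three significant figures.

v = 11800 m/s.
d^0.83 = 71.7^0.83 = 34.68
v^0.42 = 11800^0.42 = 51.31
g^-0.23 = 1.62^-0.23 = 0.8950
D_tc = 1.21 × 34.68 × 51.31 × 0.8950 = 1927 m
D_f = 1.12 × 1927 = 2158 m
     = 2.158 km

D_f ≈ 2.16 km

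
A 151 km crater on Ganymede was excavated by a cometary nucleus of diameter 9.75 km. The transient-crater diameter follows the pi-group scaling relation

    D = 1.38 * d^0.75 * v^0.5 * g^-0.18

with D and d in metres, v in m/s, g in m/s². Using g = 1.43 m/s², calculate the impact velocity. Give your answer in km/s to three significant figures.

v ≈ 14.1 km/s

Rearranging for v: v = [D / (1.38 · 9750^0.75 · 1.43^-0.18)]^(1/0.5).
D = 151000 m.
9750^0.75 = 981.2
1.43^-0.18 = 0.9376
Denominator = 1.38 × 981.2 × 0.9376 = 1270
D / 1270 = 151000 / 1270 = 118.9
v = 118.9^(1/0.5) = 118.9^2 = 14137 m/s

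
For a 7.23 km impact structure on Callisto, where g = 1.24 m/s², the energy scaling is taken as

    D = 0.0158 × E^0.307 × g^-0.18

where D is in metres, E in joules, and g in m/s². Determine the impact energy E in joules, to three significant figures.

Rearranging: E = [D / (0.0158 · g^-0.18)]^(1/0.307).
D = 7230 m.
g^-0.18 = 1.24^-0.18 = 0.9620
D / (0.0158 × 0.9620) = 7230 / (0.01520) = 4.757 × 10^5
E = (4.757 × 10^5)^3.2573 = 3.110 × 10^18 J

E ≈ 3.11 × 10^18 J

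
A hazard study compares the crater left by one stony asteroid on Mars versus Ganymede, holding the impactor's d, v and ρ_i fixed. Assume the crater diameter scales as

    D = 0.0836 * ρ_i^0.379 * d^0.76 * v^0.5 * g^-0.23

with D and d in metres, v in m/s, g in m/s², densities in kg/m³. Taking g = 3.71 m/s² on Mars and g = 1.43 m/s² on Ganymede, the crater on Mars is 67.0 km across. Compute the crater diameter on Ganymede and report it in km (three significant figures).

D ≈ 83.4 km

All impactor-dependent factors cancel in the ratio, leaving D_Ganymede/D_Mars = (g_Ganymede/g_Mars)^-0.23.
(1.43/3.71)^-0.23 = 0.3854^-0.23 = 1.245
D_Ganymede = 1.245 × 67.0 km = 83.4 km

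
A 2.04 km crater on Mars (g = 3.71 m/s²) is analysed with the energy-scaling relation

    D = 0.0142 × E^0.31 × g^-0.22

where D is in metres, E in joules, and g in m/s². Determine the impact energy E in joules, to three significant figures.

Rearranging: E = [D / (0.0142 · g^-0.22)]^(1/0.31).
D = 2040 m.
g^-0.22 = 3.71^-0.22 = 0.7494
D / (0.0142 × 0.7494) = 2040 / (0.01064) = 1.917 × 10^5
E = (1.917 × 10^5)^3.2258 = 1.098 × 10^17 J

E ≈ 1.10 × 10^17 J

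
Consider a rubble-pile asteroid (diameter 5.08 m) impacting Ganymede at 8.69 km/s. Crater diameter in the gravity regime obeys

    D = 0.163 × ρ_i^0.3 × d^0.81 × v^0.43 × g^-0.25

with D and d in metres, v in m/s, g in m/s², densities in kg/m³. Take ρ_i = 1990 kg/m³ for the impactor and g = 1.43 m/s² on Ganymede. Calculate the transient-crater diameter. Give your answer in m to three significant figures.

In SI units: v = 8690 m/s.
ρ_i^0.3 = 1990^0.3 = 9.765
d^0.81 = 5.08^0.81 = 3.730
v^0.43 = 8690^0.43 = 49.41
g^-0.25 = 1.43^-0.25 = 0.9145
D = 0.163 × 9.765 × 3.730 × 49.41 × 0.9145 = 268.3 m

D ≈ 268 m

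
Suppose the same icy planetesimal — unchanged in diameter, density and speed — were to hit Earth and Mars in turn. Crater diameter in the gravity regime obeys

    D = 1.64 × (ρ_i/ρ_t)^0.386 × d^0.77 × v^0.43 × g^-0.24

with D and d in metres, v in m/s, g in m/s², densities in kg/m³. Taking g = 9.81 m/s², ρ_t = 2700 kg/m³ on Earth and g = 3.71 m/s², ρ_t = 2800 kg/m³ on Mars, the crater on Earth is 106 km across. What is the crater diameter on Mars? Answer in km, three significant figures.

D ≈ 132 km

The impactor-only factors (d, v, ρ_i) cancel in the ratio, leaving D_Mars/D_Earth = (g_Mars/g_Earth)^-0.24 · (ρ_t,Earth/ρ_t,Mars)^0.386.
(3.71/9.81)^-0.24 = 0.3782^-0.24 = 1.263
(2700/2800)^0.386 = 0.9643^0.386 = 0.9861
Ratio = 1.263 × 0.9861 = 1.245
D_Mars = 1.245 × 106 km = 132 km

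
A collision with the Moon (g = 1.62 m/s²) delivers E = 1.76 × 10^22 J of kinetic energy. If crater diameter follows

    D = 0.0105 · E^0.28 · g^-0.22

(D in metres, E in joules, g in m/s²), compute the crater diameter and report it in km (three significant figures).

E^0.28 = (1.76 × 10^22)^0.28 = 1.693 × 10^6
g^-0.22 = 1.62^-0.22 = 0.8993
D = 0.0105 × 1.693 × 10^6 × 0.8993 = 15986 m
   = 15.99 km

D ≈ 16.0 km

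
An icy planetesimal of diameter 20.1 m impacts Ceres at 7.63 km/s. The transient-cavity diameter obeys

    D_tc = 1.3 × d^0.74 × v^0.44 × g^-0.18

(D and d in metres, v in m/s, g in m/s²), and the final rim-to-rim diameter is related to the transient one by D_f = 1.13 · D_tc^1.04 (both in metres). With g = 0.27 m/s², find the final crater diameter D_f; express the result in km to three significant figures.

v = 7630 m/s.
d^0.74 = 20.1^0.74 = 9.212
v^0.44 = 7630^0.44 = 51.09
g^-0.18 = 0.27^-0.18 = 1.266
D_tc = 1.3 × 9.212 × 51.09 × 1.266 = 774.6 m
D_f = 1.13 × (774.6)^1.04 = 1142 m
     = 1.142 km

D_f ≈ 1.14 km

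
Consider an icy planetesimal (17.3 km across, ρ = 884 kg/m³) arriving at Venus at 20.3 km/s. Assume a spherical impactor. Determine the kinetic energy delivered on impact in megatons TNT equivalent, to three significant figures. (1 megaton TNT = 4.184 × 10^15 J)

d = 17300 m; v = 20300 m/s.
Mass m = (π/6) ρ d³ = (π/6) × 884 × (17300)³ = 2.397 × 10^15 kg
E = ½ m v² = 0.5 × 2.397 × 10^15 × (20300)² = 4.939 × 10^23 J
   = 4.939 × 10^23 / 4.184×10^15 = 1.180 × 10^8 Mt

E ≈ 1.18 × 10^8 Mt TNT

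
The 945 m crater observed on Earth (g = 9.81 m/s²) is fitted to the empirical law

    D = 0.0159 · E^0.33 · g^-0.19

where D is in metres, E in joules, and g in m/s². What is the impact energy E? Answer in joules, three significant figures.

Rearranging: E = [D / (0.0159 · g^-0.19)]^(1/0.33).
g^-0.19 = 9.81^-0.19 = 0.6480
D / (0.0159 × 0.6480) = 945 / (0.01030) = 9.175 × 10^4
E = (9.175 × 10^4)^3.0303 = 1.092 × 10^15 J

E ≈ 1.09 × 10^15 J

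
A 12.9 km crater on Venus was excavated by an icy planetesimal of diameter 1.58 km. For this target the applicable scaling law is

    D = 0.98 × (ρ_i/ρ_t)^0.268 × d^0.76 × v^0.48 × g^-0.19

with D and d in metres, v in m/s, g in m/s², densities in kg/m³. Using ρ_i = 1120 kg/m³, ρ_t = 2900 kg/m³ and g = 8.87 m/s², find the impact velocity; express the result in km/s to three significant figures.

v ≈ 13.3 km/s

Rearranging for v: v = [D / (0.98 · (1120/2900)^0.268 · 1580^0.76 · 8.87^-0.19)]^(1/0.48).
D = 12900 m.
(1120/2900)^0.268 = 0.7749
1580^0.76 = 269.8
8.87^-0.19 = 0.6605
Denominator = 0.98 × 0.7749 × 269.8 × 0.6605 = 135.3
D / 135.3 = 12900 / 135.3 = 95.34
v = 95.34^(1/0.48) = 95.34^2.0833 = 13287 m/s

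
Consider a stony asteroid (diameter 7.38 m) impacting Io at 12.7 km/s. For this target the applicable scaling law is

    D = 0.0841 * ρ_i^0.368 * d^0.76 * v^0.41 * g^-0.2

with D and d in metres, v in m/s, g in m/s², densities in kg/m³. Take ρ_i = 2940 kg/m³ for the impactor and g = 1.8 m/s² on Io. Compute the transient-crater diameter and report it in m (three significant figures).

In SI units: v = 12700 m/s.
ρ_i^0.368 = 2940^0.368 = 18.90
d^0.76 = 7.38^0.76 = 4.568
v^0.41 = 12700^0.41 = 48.15
g^-0.2 = 1.8^-0.2 = 0.8891
D = 0.0841 × 18.90 × 4.568 × 48.15 × 0.8891 = 310.8 m

D ≈ 311 m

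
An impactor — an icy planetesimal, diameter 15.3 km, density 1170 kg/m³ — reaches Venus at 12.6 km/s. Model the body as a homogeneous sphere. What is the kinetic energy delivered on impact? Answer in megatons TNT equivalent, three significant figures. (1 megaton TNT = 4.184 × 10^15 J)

E ≈ 4.16 × 10^7 Mt TNT

d = 15300 m; v = 12600 m/s.
Mass m = (π/6) ρ d³ = (π/6) × 1170 × (15300)³ = 2.194 × 10^15 kg
E = ½ m v² = 0.5 × 2.194 × 10^15 × (12600)² = 1.742 × 10^23 J
   = 1.742 × 10^23 / 4.184×10^15 = 4.163 × 10^7 Mt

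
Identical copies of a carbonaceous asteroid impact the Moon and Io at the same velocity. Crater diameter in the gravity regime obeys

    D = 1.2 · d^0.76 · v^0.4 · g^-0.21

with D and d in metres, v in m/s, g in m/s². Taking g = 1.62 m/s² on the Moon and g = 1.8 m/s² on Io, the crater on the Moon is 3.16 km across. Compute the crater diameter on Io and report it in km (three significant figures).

D ≈ 3.09 km

All impactor-dependent factors cancel in the ratio, leaving D_Io/D_Moon = (g_Io/g_Moon)^-0.21.
(1.8/1.62)^-0.21 = 1.111^-0.21 = 0.9781
D_Io = 0.9781 × 3.16 km = 3.09 km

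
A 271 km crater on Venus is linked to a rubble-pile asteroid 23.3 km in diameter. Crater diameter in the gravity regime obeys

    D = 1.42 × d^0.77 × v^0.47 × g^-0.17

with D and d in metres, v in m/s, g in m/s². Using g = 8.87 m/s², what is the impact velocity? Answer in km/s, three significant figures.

v ≈ 26.5 km/s

Rearranging for v: v = [D / (1.42 · 23300^0.77 · 8.87^-0.17)]^(1/0.47).
D = 271000 m.
23300^0.77 = 2306
8.87^-0.17 = 0.6900
Denominator = 1.42 × 2306 × 0.6900 = 2259
D / 2259 = 271000 / 2259 = 120.0
v = 120.0^(1/0.47) = 120.0^2.1277 = 26538 m/s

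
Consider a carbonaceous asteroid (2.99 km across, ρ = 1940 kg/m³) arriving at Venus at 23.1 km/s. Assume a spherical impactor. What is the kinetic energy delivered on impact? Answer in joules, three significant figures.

E ≈ 7.24 × 10^21 J

d = 2990 m; v = 23100 m/s.
Mass m = (π/6) ρ d³ = (π/6) × 1940 × (2990)³ = 2.715 × 10^13 kg
E = ½ m v² = 0.5 × 2.715 × 10^13 × (23100)² = 7.244 × 10^21 J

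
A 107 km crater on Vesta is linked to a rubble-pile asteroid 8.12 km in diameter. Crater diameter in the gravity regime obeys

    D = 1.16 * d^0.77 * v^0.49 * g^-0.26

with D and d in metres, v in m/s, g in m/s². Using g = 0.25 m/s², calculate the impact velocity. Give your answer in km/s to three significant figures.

Rearranging for v: v = [D / (1.16 · 8120^0.77 · 0.25^-0.26)]^(1/0.49).
D = 107000 m.
8120^0.77 = 1024
0.25^-0.26 = 1.434
Denominator = 1.16 × 1024 × 1.434 = 1703
D / 1703 = 107000 / 1703 = 62.83
v = 62.83^(1/0.49) = 62.83^2.0408 = 4674 m/s

v ≈ 4.67 km/s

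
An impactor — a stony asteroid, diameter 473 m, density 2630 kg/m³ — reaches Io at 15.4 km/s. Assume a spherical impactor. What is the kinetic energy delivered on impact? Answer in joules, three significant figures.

E ≈ 1.73 × 10^19 J

v = 15400 m/s.
Mass m = (π/6) ρ d³ = (π/6) × 2630 × (473)³ = 1.457 × 10^11 kg
E = ½ m v² = 0.5 × 1.457 × 10^11 × (15400)² = 1.728 × 10^19 J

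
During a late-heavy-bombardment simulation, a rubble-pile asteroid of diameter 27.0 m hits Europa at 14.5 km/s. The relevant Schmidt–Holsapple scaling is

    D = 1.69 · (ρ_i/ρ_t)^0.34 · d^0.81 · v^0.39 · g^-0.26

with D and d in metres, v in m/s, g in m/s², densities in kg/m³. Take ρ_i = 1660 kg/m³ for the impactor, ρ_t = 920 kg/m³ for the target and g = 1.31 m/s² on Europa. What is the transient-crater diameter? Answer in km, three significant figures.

D ≈ 1.17 km

In SI units: v = 14500 m/s.
(ρ_i/ρ_t)^0.34 = (1660/920)^0.34 = 1.222
d^0.81 = 27^0.81 = 14.43
v^0.39 = 14500^0.39 = 41.97
g^-0.26 = 1.31^-0.26 = 0.9322
D = 1.69 × 1.222 × 14.43 × 41.97 × 0.9322 = 1166 m
   = 1.166 km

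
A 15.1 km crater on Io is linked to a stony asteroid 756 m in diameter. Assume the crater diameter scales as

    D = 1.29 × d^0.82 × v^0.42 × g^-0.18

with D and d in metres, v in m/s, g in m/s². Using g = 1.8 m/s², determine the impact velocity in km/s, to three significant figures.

Rearranging for v: v = [D / (1.29 · 756^0.82 · 1.8^-0.18)]^(1/0.42).
D = 15100 m.
756^0.82 = 229.3
1.8^-0.18 = 0.8996
Denominator = 1.29 × 229.3 × 0.8996 = 266.1
D / 266.1 = 15100 / 266.1 = 56.75
v = 56.75^(1/0.42) = 56.75^2.381 = 15004 m/s

v ≈ 15.0 km/s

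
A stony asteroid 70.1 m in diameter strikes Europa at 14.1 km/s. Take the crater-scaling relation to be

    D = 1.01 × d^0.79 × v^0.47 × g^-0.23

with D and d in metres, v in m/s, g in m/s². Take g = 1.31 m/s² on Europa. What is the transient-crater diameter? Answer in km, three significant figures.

D ≈ 2.43 km

In SI units: v = 14100 m/s.
d^0.79 = 70.1^0.79 = 28.72
v^0.47 = 14100^0.47 = 89.15
g^-0.23 = 1.31^-0.23 = 0.9398
D = 1.01 × 28.72 × 89.15 × 0.9398 = 2430 m
   = 2.430 km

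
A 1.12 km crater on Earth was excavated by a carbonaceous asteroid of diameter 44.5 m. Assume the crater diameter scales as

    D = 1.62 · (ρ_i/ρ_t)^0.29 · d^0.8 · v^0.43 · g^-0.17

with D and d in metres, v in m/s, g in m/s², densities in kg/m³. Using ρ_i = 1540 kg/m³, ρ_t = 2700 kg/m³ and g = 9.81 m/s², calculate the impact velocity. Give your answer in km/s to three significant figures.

Rearranging for v: v = [D / (1.62 · (1540/2700)^0.29 · 44.5^0.8 · 9.81^-0.17)]^(1/0.43).
D = 1120 m.
(1540/2700)^0.29 = 0.8497
44.5^0.8 = 20.83
9.81^-0.17 = 0.6783
Denominator = 1.62 × 0.8497 × 20.83 × 0.6783 = 19.45
D / 19.45 = 1120 / 19.45 = 57.58
v = 57.58^(1/0.43) = 57.58^2.3256 = 12408 m/s

v ≈ 12.4 km/s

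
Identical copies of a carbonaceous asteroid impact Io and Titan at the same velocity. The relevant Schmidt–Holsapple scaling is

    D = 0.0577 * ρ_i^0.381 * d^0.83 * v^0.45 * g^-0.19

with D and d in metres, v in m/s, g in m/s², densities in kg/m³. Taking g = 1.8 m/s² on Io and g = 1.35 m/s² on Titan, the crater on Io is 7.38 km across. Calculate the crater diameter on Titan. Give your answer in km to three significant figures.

All impactor-dependent factors cancel in the ratio, leaving D_Titan/D_Io = (g_Titan/g_Io)^-0.19.
(1.35/1.8)^-0.19 = 0.7500^-0.19 = 1.056
D_Titan = 1.056 × 7.38 km = 7.79 km

D ≈ 7.79 km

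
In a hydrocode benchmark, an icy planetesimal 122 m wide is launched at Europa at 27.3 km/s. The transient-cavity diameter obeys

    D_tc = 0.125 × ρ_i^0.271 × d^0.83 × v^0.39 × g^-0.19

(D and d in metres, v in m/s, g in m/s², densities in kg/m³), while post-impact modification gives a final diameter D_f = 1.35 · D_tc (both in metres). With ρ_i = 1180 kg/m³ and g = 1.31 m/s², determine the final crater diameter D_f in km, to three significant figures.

v = 27300 m/s.
ρ_i^0.271 = 1180^0.271 = 6.800
d^0.83 = 122^0.83 = 53.91
v^0.39 = 27300^0.39 = 53.72
g^-0.19 = 1.31^-0.19 = 0.9500
D_tc = 0.125 × 6.800 × 53.91 × 53.72 × 0.9500 = 2339 m
D_f = 1.35 × 2339 = 3158 m
     = 3.158 km

D_f ≈ 3.16 km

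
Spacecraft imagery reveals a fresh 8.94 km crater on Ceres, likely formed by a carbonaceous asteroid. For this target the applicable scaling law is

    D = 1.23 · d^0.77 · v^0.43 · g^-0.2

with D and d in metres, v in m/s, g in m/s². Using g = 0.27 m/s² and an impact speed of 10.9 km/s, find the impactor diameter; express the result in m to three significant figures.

d ≈ 410 m

Rearranging for d: d = [D / (1.23 · 10900^0.43 · 0.27^-0.2)]^(1/0.77).
D = 8940 m.
10900^0.43 = 54.46
0.27^-0.2 = 1.299
Denominator = 1.23 × 54.46 × 1.299 = 87.01
D / 87.01 = 8940 / 87.01 = 102.7
d = 102.7^(1/0.77) = 102.7^1.2987 = 409.7 m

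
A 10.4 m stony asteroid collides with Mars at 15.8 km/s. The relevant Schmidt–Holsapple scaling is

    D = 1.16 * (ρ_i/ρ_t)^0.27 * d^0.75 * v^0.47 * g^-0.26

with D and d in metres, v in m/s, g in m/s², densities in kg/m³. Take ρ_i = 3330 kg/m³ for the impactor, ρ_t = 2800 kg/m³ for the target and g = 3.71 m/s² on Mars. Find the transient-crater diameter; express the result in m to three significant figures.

D ≈ 471 m

In SI units: v = 15800 m/s.
(ρ_i/ρ_t)^0.27 = (3330/2800)^0.27 = 1.048
d^0.75 = 10.4^0.75 = 5.791
v^0.47 = 15800^0.47 = 94.05
g^-0.26 = 3.71^-0.26 = 0.7112
D = 1.16 × 1.048 × 5.791 × 94.05 × 0.7112 = 470.9 m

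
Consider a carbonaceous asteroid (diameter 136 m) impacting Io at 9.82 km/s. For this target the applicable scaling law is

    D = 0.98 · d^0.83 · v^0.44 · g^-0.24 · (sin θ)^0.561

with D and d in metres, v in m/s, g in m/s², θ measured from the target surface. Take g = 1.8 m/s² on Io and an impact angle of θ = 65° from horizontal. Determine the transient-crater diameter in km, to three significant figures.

In SI units: v = 9820 m/s.
d^0.83 = 136^0.83 = 59.00
v^0.44 = 9820^0.44 = 57.09
g^-0.24 = 1.8^-0.24 = 0.8684
(sin 65°)^0.561 = 0.9063^0.561 = 0.9463
D = 0.98 × 59.00 × 57.09 × 0.8684 × 0.9463 = 2713 m
   = 2.713 km

D ≈ 2.71 km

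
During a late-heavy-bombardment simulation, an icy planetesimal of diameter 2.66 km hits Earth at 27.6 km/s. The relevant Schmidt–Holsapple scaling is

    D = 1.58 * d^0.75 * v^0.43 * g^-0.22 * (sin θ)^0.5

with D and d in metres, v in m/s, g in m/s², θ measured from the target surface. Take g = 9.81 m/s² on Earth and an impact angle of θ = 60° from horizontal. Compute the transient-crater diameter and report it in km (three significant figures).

D ≈ 26.8 km

In SI units: d = 2660 m, v = 27600 m/s.
d^0.75 = 2660^0.75 = 370.4
v^0.43 = 27600^0.43 = 81.21
g^-0.22 = 9.81^-0.22 = 0.6051
(sin 60°)^0.5 = 0.8660^0.5 = 0.9306
D = 1.58 × 370.4 × 81.21 × 0.6051 × 0.9306 = 26763 m
   = 26.76 km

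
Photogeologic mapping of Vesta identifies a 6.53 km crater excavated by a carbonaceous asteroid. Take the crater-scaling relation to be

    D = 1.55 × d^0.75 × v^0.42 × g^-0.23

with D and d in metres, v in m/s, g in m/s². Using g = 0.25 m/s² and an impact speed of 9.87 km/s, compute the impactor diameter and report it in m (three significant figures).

d ≈ 258 m

Rearranging for d: d = [D / (1.55 · 9870^0.42 · 0.25^-0.23)]^(1/0.75).
D = 6530 m.
9870^0.42 = 47.60
0.25^-0.23 = 1.376
Denominator = 1.55 × 47.60 × 1.376 = 101.5
D / 101.5 = 6530 / 101.5 = 64.33
d = 64.33^(1/0.75) = 64.33^1.3333 = 257.7 m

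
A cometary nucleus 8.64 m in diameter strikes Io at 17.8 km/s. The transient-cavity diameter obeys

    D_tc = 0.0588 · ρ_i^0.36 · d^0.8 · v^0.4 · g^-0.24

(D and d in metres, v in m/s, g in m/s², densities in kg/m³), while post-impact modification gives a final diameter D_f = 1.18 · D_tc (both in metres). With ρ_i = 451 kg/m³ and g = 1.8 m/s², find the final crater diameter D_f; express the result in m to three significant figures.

v = 17800 m/s.
ρ_i^0.36 = 451^0.36 = 9.026
d^0.8 = 8.64^0.8 = 5.613
v^0.4 = 17800^0.4 = 50.14
g^-0.24 = 1.8^-0.24 = 0.8684
D_tc = 0.0588 × 9.026 × 5.613 × 50.14 × 0.8684 = 129.7 m
D_f = 1.18 × 129.7 = 153.0 m

D_f ≈ 153 m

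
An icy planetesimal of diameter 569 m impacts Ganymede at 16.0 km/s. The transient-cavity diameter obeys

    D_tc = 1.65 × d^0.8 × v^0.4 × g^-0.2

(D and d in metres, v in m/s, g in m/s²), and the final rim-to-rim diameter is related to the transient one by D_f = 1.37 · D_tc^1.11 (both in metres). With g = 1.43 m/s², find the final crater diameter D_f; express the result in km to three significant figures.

D_f ≈ 45.4 km

v = 16000 m/s.
d^0.8 = 569^0.8 = 160.0
v^0.4 = 16000^0.4 = 48.04
g^-0.2 = 1.43^-0.2 = 0.9310
D_tc = 1.65 × 160.0 × 48.04 × 0.9310 = 11810 m
D_f = 1.37 × (11810)^1.11 = 45386 m
     = 45.39 km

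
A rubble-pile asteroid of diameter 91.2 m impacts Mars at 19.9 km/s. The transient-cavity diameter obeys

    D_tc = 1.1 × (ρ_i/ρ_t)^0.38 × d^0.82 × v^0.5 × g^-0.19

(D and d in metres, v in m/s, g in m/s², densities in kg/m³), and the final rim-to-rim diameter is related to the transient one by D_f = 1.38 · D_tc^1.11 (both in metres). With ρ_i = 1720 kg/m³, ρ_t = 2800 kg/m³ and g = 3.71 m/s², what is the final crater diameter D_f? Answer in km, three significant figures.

v = 19900 m/s.
(ρ_i/ρ_t)^0.38 = (1720/2800)^0.38 = 0.8310
d^0.82 = 91.2^0.82 = 40.48
v^0.5 = 19900^0.5 = 141.1
g^-0.19 = 3.71^-0.19 = 0.7795
D_tc = 1.1 × 0.8310 × 40.48 × 141.1 × 0.7795 = 4070 m
D_f = 1.38 × (4070)^1.11 = 14013 m
     = 14.01 km

D_f ≈ 14.0 km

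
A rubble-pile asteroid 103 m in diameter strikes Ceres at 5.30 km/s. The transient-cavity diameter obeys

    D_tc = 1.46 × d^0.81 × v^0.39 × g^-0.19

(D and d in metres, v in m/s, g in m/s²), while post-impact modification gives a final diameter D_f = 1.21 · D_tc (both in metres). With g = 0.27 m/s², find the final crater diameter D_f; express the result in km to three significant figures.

v = 5300 m/s.
d^0.81 = 103^0.81 = 42.70
v^0.39 = 5300^0.39 = 28.34
g^-0.19 = 0.27^-0.19 = 1.282
D_tc = 1.46 × 42.70 × 28.34 × 1.282 = 2265 m
D_f = 1.21 × 2265 = 2741 m
     = 2.741 km

D_f ≈ 2.74 km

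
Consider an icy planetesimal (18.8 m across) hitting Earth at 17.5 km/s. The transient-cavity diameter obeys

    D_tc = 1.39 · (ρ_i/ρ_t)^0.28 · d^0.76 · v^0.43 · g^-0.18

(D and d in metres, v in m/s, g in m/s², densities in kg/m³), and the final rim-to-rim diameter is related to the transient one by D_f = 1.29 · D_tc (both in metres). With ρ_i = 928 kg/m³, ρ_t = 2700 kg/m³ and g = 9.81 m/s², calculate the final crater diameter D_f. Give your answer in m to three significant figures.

D_f ≈ 547 m

v = 17500 m/s.
(ρ_i/ρ_t)^0.28 = (928/2700)^0.28 = 0.7415
d^0.76 = 18.8^0.76 = 9.297
v^0.43 = 17500^0.43 = 66.76
g^-0.18 = 9.81^-0.18 = 0.6630
D_tc = 1.39 × 0.7415 × 9.297 × 66.76 × 0.6630 = 424.1 m
D_f = 1.29 × 424.1 = 547.1 m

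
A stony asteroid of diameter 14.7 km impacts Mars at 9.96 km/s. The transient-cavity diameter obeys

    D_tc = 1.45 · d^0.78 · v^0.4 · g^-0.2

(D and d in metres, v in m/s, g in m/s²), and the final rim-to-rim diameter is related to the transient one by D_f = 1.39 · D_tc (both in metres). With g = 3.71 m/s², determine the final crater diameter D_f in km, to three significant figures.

D_f ≈ 110 km

In SI: d = 14700 m, v = 9960 m/s.
d^0.78 = 14700^0.78 = 1780
v^0.4 = 9960^0.4 = 39.75
g^-0.2 = 3.71^-0.2 = 0.7694
D_tc = 1.45 × 1780 × 39.75 × 0.7694 = 78940 m
D_f = 1.39 × 78940 = 1.097 × 10^5 m
     = 109.7 km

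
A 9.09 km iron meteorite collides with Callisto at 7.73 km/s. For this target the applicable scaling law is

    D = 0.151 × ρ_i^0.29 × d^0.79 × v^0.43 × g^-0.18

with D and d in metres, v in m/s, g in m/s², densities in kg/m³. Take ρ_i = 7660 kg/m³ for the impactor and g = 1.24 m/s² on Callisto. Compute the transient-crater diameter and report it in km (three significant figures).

D ≈ 122 km

In SI units: d = 9090 m, v = 7730 m/s.
ρ_i^0.29 = 7660^0.29 = 13.38
d^0.79 = 9090^0.79 = 1340
v^0.43 = 7730^0.43 = 46.98
g^-0.18 = 1.24^-0.18 = 0.9620
D = 0.151 × 13.38 × 1340 × 46.98 × 0.9620 = 1.224 × 10^5 m
   = 122.4 km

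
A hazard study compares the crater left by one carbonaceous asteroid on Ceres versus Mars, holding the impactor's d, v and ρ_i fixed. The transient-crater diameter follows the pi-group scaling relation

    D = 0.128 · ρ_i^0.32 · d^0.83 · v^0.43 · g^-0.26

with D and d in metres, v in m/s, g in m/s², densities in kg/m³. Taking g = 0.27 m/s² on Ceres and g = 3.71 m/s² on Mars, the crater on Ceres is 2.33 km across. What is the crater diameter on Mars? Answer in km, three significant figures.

D ≈ 1.18 km

All impactor-dependent factors cancel in the ratio, leaving D_Mars/D_Ceres = (g_Mars/g_Ceres)^-0.26.
(3.71/0.27)^-0.26 = 13.74^-0.26 = 0.5060
D_Mars = 0.5060 × 2.33 km = 1.18 km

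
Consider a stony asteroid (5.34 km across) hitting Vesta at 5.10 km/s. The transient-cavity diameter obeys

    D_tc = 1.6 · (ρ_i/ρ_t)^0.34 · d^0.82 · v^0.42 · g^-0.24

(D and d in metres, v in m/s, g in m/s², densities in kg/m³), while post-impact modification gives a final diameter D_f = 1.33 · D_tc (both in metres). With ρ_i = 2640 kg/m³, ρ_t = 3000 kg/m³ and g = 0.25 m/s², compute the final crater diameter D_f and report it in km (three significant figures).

In SI: d = 5340 m, v = 5100 m/s.
(ρ_i/ρ_t)^0.34 = (2640/3000)^0.34 = 0.9575
d^0.82 = 5340^0.82 = 1139
v^0.42 = 5100^0.42 = 36.07
g^-0.24 = 0.25^-0.24 = 1.395
D_tc = 1.6 × 0.9575 × 1139 × 36.07 × 1.395 = 87800 m
D_f = 1.33 × 87800 = 1.168 × 10^5 m
     = 116.8 km

D_f ≈ 117 km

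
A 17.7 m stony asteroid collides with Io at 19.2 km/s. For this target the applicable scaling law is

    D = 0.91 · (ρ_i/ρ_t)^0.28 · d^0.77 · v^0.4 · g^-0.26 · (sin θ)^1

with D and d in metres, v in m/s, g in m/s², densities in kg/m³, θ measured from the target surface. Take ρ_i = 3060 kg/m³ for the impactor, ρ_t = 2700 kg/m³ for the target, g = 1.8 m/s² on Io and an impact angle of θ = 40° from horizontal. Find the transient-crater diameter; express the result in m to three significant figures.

In SI units: v = 19200 m/s.
(ρ_i/ρ_t)^0.28 = (3060/2700)^0.28 = 1.036
d^0.77 = 17.7^0.77 = 9.140
v^0.4 = 19200^0.4 = 51.68
g^-0.26 = 1.8^-0.26 = 0.8583
(sin 40°)^1 = 0.6428^1 = 0.6428
D = 0.91 × 1.036 × 9.140 × 51.68 × 0.8583 × 0.6428 = 245.7 m

D ≈ 246 m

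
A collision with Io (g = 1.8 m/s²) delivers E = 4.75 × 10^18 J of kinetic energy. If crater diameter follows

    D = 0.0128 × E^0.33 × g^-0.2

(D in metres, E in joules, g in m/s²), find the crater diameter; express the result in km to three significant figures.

E^0.33 = (4.75 × 10^18)^0.33 = 1.456 × 10^6
g^-0.2 = 1.8^-0.2 = 0.8891
D = 0.0128 × 1.456 × 10^6 × 0.8891 = 16570 m
   = 16.57 km

D ≈ 16.6 km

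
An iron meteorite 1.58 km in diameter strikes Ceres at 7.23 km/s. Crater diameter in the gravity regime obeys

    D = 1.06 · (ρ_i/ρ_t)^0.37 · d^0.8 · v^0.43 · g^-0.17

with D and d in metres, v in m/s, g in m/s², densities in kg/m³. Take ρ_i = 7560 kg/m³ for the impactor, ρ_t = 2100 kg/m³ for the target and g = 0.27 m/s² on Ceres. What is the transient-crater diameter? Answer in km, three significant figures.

In SI units: d = 1580 m, v = 7230 m/s.
(ρ_i/ρ_t)^0.37 = (7560/2100)^0.37 = 1.606
d^0.8 = 1580^0.8 = 362.2
v^0.43 = 7230^0.43 = 45.65
g^-0.17 = 0.27^-0.17 = 1.249
D = 1.06 × 1.606 × 362.2 × 45.65 × 1.249 = 35156 m
   = 35.16 km

D ≈ 35.2 km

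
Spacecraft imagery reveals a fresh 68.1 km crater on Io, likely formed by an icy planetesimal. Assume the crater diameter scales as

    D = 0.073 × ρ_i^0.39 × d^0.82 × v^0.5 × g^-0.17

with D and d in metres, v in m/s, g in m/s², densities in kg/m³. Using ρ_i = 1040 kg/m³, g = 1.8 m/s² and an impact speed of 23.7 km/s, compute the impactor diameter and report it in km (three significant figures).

d ≈ 1.70 km

Rearranging for d: d = [D / (0.073 · 1040^0.39 · 23700^0.5 · 1.8^-0.17)]^(1/0.82).
D = 68100 m.
1040^0.39 = 15.02
23700^0.5 = 153.9
1.8^-0.17 = 0.9049
Denominator = 0.073 × 15.02 × 153.9 × 0.9049 = 152.7
D / 152.7 = 68100 / 152.7 = 446.0
d = 446.0^(1/0.82) = 446.0^1.2195 = 1702 m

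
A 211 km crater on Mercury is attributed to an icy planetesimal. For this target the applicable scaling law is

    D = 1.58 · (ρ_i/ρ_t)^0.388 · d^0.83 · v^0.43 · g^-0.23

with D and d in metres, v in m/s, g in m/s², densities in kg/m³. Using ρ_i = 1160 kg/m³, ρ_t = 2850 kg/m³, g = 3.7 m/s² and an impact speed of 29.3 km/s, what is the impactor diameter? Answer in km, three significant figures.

d ≈ 15.9 km

Rearranging for d: d = [D / (1.58 · (1160/2850)^0.388 · 29300^0.43 · 3.7^-0.23)]^(1/0.83).
D = 211000 m.
(1160/2850)^0.388 = 0.7056
29300^0.43 = 83.32
3.7^-0.23 = 0.7401
Denominator = 1.58 × 0.7056 × 83.32 × 0.7401 = 68.75
D / 68.75 = 211000 / 68.75 = 3069
d = 3069^(1/0.83) = 3069^1.2048 = 15890 m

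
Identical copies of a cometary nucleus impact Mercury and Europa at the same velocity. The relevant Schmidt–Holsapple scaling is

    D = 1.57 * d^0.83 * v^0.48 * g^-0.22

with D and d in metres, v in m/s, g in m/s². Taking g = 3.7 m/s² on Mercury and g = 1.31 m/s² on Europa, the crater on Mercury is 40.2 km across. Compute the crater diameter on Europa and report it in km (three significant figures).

All impactor-dependent factors cancel in the ratio, leaving D_Europa/D_Mercury = (g_Europa/g_Mercury)^-0.22.
(1.31/3.7)^-0.22 = 0.3541^-0.22 = 1.257
D_Europa = 1.257 × 40.2 km = 50.5 km

D ≈ 50.5 km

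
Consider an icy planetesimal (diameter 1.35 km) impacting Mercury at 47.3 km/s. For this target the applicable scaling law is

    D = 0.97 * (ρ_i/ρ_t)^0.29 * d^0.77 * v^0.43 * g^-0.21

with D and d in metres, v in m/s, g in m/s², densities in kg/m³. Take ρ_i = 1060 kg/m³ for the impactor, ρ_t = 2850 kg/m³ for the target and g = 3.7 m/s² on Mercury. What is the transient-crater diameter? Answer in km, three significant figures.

D ≈ 14.6 km

In SI units: d = 1350 m, v = 47300 m/s.
(ρ_i/ρ_t)^0.29 = (1060/2850)^0.29 = 0.7506
d^0.77 = 1350^0.77 = 257.3
v^0.43 = 47300^0.43 = 102.4
g^-0.21 = 3.7^-0.21 = 0.7598
D = 0.97 × 0.7506 × 257.3 × 102.4 × 0.7598 = 14575 m
   = 14.58 km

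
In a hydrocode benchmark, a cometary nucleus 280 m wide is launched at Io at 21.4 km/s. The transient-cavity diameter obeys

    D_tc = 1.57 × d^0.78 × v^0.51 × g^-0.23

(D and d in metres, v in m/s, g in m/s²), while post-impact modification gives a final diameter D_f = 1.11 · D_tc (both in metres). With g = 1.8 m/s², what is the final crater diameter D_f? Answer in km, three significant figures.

v = 21400 m/s.
d^0.78 = 280^0.78 = 81.06
v^0.51 = 21400^0.51 = 161.6
g^-0.23 = 1.8^-0.23 = 0.8735
D_tc = 1.57 × 81.06 × 161.6 × 0.8735 = 17960 m
D_f = 1.11 × 17960 = 19936 m
     = 19.94 km

D_f ≈ 19.9 km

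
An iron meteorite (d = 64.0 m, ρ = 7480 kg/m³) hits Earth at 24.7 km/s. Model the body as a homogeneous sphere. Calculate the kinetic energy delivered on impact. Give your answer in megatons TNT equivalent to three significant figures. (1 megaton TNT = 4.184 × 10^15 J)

v = 24700 m/s.
Mass m = (π/6) ρ d³ = (π/6) × 7480 × (64)³ = 1.027 × 10^9 kg
E = ½ m v² = 0.5 × 1.027 × 10^9 × (24700)² = 3.133 × 10^17 J
   = 3.133 × 10^17 / 4.184×10^15 = 74.88 Mt

E ≈ 74.9 Mt TNT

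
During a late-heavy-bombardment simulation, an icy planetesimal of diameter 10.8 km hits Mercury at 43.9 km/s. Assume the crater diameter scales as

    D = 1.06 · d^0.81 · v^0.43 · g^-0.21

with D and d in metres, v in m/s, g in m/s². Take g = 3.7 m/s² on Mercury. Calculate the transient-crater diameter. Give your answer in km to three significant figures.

D ≈ 148 km

In SI units: d = 10800 m, v = 43900 m/s.
d^0.81 = 10800^0.81 = 1850
v^0.43 = 43900^0.43 = 99.14
g^-0.21 = 3.7^-0.21 = 0.7598
D = 1.06 × 1850 × 99.14 × 0.7598 = 1.477 × 10^5 m
   = 147.7 km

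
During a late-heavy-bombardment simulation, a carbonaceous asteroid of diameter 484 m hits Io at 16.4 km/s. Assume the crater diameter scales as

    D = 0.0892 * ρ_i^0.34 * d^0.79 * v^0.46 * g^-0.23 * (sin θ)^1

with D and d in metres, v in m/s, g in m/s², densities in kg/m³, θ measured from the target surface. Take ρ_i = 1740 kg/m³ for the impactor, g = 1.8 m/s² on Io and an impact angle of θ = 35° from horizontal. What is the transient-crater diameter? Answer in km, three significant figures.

D ≈ 6.48 km

In SI units: v = 16400 m/s.
ρ_i^0.34 = 1740^0.34 = 12.64
d^0.79 = 484^0.79 = 132.1
v^0.46 = 16400^0.46 = 86.86
g^-0.23 = 1.8^-0.23 = 0.8735
(sin 35°)^1 = 0.5736^1 = 0.5736
D = 0.0892 × 12.64 × 132.1 × 86.86 × 0.8735 × 0.5736 = 6482 m
   = 6.482 km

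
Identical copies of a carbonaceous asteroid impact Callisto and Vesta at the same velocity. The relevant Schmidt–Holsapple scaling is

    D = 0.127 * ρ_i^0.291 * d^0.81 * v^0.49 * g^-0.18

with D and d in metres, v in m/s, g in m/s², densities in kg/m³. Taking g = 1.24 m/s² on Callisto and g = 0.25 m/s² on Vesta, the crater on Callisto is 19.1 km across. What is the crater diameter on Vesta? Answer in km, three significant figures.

All impactor-dependent factors cancel in the ratio, leaving D_Vesta/D_Callisto = (g_Vesta/g_Callisto)^-0.18.
(0.25/1.24)^-0.18 = 0.2016^-0.18 = 1.334
D_Vesta = 1.334 × 19.1 km = 25.5 km

D ≈ 25.5 km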